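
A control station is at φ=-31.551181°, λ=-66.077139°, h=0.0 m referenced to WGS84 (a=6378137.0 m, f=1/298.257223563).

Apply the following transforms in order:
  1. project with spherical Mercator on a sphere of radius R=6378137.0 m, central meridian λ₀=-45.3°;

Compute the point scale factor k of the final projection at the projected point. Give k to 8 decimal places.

1.17347052

start: φ=-31.551181°, λ=-66.077139°, h=0.000 m
→ into merc (λ₀=-45.3°): φ=-31.55118100°, λ−λ₀=-20.77713900°
scale k = 1.17347052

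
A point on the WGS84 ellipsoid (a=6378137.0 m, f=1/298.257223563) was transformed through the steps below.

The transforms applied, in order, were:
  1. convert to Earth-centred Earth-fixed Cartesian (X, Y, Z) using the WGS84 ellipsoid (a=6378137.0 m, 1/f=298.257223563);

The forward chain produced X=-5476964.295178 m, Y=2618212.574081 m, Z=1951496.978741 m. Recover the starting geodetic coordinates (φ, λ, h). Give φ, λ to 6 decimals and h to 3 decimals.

start: X=-5476964.2952, Y=2618212.5741, Z=1951496.9787 m
→ geod (Bowring, a=6378137.000): φ=17.93330900°, λ=154.45029600°, h=434.9380 m

φ=17.933309°, λ=154.450296°, h=434.938 m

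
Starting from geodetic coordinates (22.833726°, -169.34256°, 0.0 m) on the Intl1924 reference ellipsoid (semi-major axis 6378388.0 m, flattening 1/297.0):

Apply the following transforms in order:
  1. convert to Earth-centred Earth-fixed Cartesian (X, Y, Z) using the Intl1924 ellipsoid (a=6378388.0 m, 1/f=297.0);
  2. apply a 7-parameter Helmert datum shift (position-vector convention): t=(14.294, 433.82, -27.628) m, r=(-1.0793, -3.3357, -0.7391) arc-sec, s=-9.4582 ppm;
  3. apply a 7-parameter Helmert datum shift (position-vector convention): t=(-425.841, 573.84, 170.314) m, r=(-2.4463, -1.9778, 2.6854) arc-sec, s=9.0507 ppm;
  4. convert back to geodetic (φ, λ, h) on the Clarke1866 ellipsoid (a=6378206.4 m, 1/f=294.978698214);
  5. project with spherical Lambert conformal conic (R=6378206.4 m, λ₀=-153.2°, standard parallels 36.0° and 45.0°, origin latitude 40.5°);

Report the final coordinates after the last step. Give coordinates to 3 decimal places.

start: φ=22.833726°, λ=-169.342560°, h=0.000 m
→ ECEF (a=6378388.000, f=1/297.0): X=-5780069.1055, Y=-1087709.2230, Z=2459791.0398
→ Helmert 7p (PV): X=-5780043.8192, Y=-1087231.5330, Z=2459652.3641
→ Helmert 7p (PV): X=-5780531.4035, Y=-1086713.6136, Z=2459802.4111
→ geod (Bowring, a=6378206.400): φ=22.83381779°, λ=-169.35292398°, h=457.1309 m
→ lcc (R=6378206.4, λ₀=-153.2°): E=-1718320.1314, N=-1832827.1693

E=-1718320.131 m, N=-1832827.169 m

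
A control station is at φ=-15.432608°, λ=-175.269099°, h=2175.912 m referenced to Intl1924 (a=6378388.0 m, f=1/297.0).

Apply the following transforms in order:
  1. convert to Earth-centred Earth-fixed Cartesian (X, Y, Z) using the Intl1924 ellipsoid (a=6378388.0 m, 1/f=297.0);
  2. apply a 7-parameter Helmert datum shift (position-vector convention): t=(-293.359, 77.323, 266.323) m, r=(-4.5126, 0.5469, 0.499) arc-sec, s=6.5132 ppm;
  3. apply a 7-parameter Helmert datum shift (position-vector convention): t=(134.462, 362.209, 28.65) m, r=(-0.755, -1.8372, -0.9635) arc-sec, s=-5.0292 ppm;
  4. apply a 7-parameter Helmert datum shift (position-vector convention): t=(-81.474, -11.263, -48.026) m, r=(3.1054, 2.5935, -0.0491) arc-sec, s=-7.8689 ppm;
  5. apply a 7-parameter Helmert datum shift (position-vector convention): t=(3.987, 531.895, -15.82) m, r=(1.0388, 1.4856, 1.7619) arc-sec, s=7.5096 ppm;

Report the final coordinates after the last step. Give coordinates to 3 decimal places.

X=-6131274.577 m, Y=-506476.711 m, Z=-1686574.426 m

start: φ=-15.432608°, λ=-175.269099°, h=2175.912 m
→ ECEF (a=6378388.000, f=1/297.0): X=-6131011.5618, Y=-507390.0067, Z=-1686889.3210
→ Helmert 7p (PV): X=-6131348.0986, Y=-507367.7263, Z=-1686606.6283
→ Helmert 7p (PV): X=-6131170.1482, Y=-506980.4987, Z=-1686622.2505
→ Helmert 7p (PV): X=-6131224.7042, Y=-506960.9203, Z=-1686587.5469
→ Helmert 7p (PV): X=-6131274.5773, Y=-506476.7111, Z=-1686574.4259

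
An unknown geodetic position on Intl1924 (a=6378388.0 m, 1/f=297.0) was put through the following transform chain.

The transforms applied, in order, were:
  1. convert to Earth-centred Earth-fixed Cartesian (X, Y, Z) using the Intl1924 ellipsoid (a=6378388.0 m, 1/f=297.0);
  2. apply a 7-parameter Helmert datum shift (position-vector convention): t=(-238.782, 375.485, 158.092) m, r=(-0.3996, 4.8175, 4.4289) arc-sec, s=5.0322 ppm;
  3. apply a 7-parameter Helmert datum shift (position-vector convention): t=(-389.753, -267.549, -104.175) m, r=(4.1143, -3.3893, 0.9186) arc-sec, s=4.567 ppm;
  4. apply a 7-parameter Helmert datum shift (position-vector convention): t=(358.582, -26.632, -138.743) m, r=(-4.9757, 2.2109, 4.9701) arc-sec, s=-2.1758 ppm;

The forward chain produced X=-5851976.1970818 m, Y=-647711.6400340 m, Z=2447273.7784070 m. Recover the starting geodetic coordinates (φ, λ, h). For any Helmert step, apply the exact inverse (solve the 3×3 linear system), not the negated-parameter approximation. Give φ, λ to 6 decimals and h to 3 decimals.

start: X=-5851976.1971, Y=-647711.6400, Z=2447273.7784 m
→ Helmert⁻¹: X=-5852389.3495, Y=-647604.4366, Z=2447339.4941
→ Helmert⁻¹: X=-5851935.5356, Y=-647259.0493, Z=2447541.5602
→ Helmert⁻¹: X=-5851738.3675, Y=-647510.3683, Z=2447233.2255
→ geod (Bowring, a=6378388.000): φ=22.70844500°, λ=-173.68575700°, h=608.1910 m

φ=22.708445°, λ=-173.685757°, h=608.191 m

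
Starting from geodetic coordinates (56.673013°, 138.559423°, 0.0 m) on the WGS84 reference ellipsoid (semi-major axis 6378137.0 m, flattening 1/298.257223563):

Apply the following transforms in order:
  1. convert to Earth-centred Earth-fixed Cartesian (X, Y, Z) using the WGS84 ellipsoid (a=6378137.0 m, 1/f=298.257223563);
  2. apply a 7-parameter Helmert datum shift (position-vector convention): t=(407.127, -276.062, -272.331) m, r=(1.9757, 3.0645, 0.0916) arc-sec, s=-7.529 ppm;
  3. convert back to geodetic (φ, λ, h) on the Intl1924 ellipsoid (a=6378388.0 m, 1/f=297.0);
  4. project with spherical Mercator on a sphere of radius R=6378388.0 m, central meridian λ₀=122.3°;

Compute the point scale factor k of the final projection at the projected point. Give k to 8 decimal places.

start: φ=56.673013°, λ=138.559423°, h=0.000 m
→ ECEF (a=6378137.000, f=1/298.257223563): X=-2633097.5845, Y=2324704.0143, Z=5305981.5237
→ Helmert 7p (PV): X=-2632592.8343, Y=2324358.4576, Z=5305730.6309
→ geod (Bowring, a=6378388.000): φ=56.67708503°, λ=138.55819903°, h=-730.4367 m
→ into merc (λ₀=122.3°): φ=56.67708503°, λ−λ₀=16.25819903°
scale k = 1.82030977

1.82030977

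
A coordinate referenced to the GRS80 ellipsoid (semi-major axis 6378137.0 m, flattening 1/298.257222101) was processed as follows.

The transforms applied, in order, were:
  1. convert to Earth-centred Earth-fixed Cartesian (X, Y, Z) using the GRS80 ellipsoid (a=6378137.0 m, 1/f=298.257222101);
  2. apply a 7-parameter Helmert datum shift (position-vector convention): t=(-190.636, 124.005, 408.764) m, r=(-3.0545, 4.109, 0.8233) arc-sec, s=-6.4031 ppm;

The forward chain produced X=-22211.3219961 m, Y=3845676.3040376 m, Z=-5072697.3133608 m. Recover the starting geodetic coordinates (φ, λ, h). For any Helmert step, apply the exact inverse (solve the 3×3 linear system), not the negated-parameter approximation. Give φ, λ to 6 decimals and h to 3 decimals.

φ=-53.020650°, λ=90.326347°, h=1446.908 m

start: X=-22211.3220, Y=3845676.3040, Z=-5072697.3134 m
→ Helmert⁻¹: X=-21904.4164, Y=3845652.1355, Z=-5073082.0487
→ geod (Bowring, a=6378137.000): φ=-53.02065000°, λ=90.32634700°, h=1446.9080 m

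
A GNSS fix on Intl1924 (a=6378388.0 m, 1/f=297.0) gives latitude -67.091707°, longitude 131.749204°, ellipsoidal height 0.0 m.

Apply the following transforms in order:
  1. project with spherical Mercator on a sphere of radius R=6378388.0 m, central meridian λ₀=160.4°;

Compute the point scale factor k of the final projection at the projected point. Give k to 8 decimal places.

start: φ=-67.091707°, λ=131.749204°, h=0.000 m
→ into merc (λ₀=160.4°): φ=-67.09170700°, λ−λ₀=-28.65079600°
scale k = 2.56899499

2.56899499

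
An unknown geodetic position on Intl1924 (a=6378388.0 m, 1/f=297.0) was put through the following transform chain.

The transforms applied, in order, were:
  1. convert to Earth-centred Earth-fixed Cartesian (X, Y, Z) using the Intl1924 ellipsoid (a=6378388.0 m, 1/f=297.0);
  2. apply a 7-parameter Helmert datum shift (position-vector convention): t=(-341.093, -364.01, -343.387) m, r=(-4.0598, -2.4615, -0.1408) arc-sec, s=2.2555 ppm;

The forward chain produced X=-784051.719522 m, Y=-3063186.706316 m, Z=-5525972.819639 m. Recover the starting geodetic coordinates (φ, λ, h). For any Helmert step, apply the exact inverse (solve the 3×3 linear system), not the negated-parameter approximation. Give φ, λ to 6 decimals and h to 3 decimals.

start: X=-784051.7195, Y=-3063186.7063, Z=-5525972.8196 m
→ Helmert⁻¹: X=-783772.7098, Y=-3062707.5644, Z=-5525667.8979
→ geod (Bowring, a=6378388.000): φ=-60.39100100°, λ=-104.35441300°, h=3931.9210 m

φ=-60.391001°, λ=-104.354413°, h=3931.921 m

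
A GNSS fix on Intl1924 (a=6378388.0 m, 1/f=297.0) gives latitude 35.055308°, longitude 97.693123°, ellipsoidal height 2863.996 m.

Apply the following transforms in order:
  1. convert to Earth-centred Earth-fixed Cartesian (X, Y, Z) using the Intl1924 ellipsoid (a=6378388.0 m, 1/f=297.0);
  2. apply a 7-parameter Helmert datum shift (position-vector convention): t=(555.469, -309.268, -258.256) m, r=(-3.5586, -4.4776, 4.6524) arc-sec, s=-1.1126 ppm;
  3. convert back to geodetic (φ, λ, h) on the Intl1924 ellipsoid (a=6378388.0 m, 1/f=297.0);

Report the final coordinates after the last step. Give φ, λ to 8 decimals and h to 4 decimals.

φ=35.05422542°, λ=97.68960441°, h=2396.4182 m

start: φ=35.055308°, λ=97.693123°, h=2863.996 m
→ ECEF (a=6378388.000, f=1/297.0): X=-700056.0019, Y=5182410.4824, Z=3644593.0938
→ Helmert 7p (PV): X=-699695.7624, Y=5182142.5369, Z=3644226.1762
→ geod (Bowring, a=6378388.000): φ=35.05422542°, λ=97.68960441°, h=2396.4182 m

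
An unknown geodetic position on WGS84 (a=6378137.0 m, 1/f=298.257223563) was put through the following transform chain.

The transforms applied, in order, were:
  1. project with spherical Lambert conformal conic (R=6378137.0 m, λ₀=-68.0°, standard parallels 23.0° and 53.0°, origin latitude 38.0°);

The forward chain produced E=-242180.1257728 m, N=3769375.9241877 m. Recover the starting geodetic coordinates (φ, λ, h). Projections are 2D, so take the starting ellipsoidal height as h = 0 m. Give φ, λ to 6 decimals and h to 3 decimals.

φ=70.787890°, λ=-73.530521°, h=0.000 m

start: E=-242180.1258, N=3769375.9242 m
→ lcc⁻¹: φ=70.78789000°, λ=-73.53052100°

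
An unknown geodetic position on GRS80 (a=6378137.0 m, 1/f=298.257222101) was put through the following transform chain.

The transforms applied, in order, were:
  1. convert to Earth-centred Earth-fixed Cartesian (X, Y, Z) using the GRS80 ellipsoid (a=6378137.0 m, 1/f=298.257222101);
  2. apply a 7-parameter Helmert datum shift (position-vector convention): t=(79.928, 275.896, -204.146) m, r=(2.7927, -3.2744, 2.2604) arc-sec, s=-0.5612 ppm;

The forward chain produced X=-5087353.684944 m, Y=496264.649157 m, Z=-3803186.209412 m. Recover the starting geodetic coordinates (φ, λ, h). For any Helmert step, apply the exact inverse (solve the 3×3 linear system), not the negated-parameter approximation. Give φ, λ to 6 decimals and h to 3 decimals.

start: X=-5087353.6849, Y=496264.6492, Z=-3803186.2094 m
→ Helmert⁻¹: X=-5087491.4028, Y=495993.2949, Z=-3802910.1505
→ geod (Bowring, a=6378137.000): φ=-36.83278000°, λ=174.43167700°, h=590.3110 m

φ=-36.832780°, λ=174.431677°, h=590.311 m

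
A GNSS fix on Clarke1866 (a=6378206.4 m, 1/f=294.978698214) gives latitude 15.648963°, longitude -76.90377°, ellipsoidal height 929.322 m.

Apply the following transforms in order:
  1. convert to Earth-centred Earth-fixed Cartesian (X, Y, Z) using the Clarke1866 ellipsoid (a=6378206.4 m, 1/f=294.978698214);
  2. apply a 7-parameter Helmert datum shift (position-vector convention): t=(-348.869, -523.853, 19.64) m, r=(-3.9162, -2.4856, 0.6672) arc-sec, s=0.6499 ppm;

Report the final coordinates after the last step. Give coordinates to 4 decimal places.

start: φ=15.648963°, λ=-76.903770°, h=929.322 m
→ ECEF (a=6378206.400, f=1/294.978698214): X=1392194.8124, Y=-5984384.4950, Z=1709501.6237
→ Helmert 7p (PV): X=1391845.6053, Y=-5984875.2769, Z=1709652.7726

X=1391845.6053 m, Y=-5984875.2769 m, Z=1709652.7726 m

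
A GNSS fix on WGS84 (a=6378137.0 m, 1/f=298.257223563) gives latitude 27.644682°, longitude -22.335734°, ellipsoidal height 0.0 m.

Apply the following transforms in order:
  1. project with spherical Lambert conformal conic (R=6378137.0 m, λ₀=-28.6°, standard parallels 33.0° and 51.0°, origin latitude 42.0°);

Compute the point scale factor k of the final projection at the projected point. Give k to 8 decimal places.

1.01824497

start: φ=27.644682°, λ=-22.335734°, h=0.000 m
→ into lcc (λ₀=-28.6°): φ=27.64468200°, λ−λ₀=6.26426600°
scale k = 1.01824497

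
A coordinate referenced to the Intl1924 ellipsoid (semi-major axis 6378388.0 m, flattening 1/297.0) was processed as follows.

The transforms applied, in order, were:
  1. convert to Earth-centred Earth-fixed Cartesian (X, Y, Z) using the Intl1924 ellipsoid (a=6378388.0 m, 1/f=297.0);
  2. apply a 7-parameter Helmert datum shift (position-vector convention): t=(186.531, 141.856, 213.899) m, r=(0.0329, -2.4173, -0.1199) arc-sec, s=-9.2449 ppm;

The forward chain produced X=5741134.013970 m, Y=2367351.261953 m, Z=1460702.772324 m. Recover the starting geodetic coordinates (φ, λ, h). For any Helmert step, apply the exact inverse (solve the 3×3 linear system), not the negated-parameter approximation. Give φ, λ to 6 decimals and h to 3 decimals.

φ=13.320566°, λ=22.408178°, h=2079.809 m

start: X=5741134.0140, Y=2367351.2620, Z=1460702.7723 m
→ Helmert⁻¹: X=5741016.2973, Y=2367234.8609, Z=1460434.7167
→ geod (Bowring, a=6378388.000): φ=13.32056600°, λ=22.40817800°, h=2079.8090 m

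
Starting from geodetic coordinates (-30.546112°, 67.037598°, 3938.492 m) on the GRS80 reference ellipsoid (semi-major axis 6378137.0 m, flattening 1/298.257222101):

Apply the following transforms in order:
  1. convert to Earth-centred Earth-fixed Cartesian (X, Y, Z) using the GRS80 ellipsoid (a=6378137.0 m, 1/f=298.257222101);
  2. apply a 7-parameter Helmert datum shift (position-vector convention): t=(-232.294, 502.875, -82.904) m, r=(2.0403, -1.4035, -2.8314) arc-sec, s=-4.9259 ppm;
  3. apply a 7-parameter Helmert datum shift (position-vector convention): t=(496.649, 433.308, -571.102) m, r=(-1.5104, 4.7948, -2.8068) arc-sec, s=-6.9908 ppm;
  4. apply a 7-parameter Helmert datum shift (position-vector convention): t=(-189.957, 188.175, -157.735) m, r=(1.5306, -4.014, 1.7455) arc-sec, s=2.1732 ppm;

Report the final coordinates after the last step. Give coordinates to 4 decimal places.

X=2146297.7692 m, Y=5066292.0326 m, Z=-3225383.0784 m

start: φ=-30.546112°, λ=67.037598°, h=3938.492 m
→ ECEF (a=6378137.000, f=1/298.257222101): X=2146138.9411, Y=5065225.3088, Z=-3224659.8470
→ Helmert 7p (PV): X=2145987.5472, Y=5065705.6702, Z=-3224662.1604
→ Helmert 7p (PV): X=2146463.1669, Y=5066050.7501, Z=-3225297.6984
→ Helmert 7p (PV): X=2146297.7692, Y=5066292.0326, Z=-3225383.0784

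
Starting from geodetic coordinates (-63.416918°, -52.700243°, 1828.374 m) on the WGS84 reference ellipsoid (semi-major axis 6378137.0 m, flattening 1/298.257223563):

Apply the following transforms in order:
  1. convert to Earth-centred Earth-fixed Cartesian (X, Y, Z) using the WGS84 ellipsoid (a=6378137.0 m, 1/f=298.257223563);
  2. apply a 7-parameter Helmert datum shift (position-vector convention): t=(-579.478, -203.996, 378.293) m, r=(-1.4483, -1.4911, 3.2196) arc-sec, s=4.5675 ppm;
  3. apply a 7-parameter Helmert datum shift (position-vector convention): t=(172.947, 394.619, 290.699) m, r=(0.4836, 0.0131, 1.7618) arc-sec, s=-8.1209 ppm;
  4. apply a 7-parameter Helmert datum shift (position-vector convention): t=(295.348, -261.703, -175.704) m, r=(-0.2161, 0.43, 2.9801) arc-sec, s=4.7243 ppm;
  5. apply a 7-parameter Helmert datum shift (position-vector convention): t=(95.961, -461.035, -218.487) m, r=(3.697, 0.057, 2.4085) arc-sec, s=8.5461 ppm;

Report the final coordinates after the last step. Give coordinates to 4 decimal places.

X=1734881.0761 m, Y=-2277586.4222 m, Z=-5682359.9671 m

start: φ=-63.416918°, λ=-52.700243°, h=1828.374 m
→ ECEF (a=6378137.000, f=1/298.257223563): X=1734737.6496, Y=-2277188.7002, Z=-5682560.1097
→ Helmert 7p (PV): X=1734242.7197, Y=-2277415.9201, Z=-5682179.2417
→ Helmert 7p (PV): X=1734420.6745, Y=-2276974.6716, Z=-5681847.8480
→ Helmert 7p (PV): X=1734745.2692, Y=-2277228.0256, Z=-5682051.6249
→ Helmert 7p (PV): X=1734881.0761, Y=-2277586.4222, Z=-5682359.9671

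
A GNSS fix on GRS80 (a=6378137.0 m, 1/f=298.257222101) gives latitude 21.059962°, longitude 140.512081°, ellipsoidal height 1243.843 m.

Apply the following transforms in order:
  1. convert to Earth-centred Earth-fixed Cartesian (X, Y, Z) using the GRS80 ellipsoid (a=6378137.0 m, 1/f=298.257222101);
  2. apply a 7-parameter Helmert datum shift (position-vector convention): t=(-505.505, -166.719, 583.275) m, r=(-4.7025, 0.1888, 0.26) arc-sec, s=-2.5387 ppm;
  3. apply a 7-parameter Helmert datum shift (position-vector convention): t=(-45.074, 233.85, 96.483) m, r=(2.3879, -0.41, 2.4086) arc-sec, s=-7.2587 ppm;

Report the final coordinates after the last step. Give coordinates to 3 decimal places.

start: φ=21.059962°, λ=140.512081°, h=1243.843 m
→ ECEF (a=6378137.000, f=1/298.257222101): X=-4596473.9924, Y=3787413.2716, Z=2278038.6306
→ Helmert 7p (PV): X=-4596970.5172, Y=3787283.0790, Z=2278533.9830
→ Helmert 7p (PV): X=-4597030.9769, Y=3787409.3807, Z=2278648.6338

X=-4597030.977 m, Y=3787409.381 m, Z=2278648.634 m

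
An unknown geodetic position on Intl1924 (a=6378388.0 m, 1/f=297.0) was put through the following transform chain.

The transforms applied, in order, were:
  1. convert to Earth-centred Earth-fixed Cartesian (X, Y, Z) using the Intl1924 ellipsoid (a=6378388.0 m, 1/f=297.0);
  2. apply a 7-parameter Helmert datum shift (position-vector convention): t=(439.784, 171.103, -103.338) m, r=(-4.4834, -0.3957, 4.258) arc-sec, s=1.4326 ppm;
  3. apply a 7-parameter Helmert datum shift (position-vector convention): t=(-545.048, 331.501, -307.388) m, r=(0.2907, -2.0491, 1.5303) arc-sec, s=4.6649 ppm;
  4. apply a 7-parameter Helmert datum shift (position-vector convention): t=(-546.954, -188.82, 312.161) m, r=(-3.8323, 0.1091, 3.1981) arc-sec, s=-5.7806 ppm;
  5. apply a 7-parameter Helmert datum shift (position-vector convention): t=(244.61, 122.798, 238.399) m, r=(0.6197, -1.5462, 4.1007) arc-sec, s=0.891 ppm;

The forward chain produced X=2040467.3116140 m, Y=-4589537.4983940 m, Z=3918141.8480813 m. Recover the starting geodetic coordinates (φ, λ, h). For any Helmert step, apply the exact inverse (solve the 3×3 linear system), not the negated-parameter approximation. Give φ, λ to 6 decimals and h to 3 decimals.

φ=38.138539°, λ=-66.031790°, h=291.699 m

start: X=2040467.3116, Y=-4589537.4984, Z=3918141.8481 m
→ Helmert⁻¹: X=2040159.0067, Y=-4589684.9960, Z=3917898.4540
→ Helmert⁻¹: X=2040644.5238, Y=-4589627.1318, Z=3917524.7455
→ Helmert⁻¹: X=2041184.9173, Y=-4589946.8434, Z=3917800.0483
→ Helmert⁻¹: X=2040654.9676, Y=-4590238.6543, Z=3917794.0847
→ geod (Bowring, a=6378388.000): φ=38.13853900°, λ=-66.03179000°, h=291.6990 m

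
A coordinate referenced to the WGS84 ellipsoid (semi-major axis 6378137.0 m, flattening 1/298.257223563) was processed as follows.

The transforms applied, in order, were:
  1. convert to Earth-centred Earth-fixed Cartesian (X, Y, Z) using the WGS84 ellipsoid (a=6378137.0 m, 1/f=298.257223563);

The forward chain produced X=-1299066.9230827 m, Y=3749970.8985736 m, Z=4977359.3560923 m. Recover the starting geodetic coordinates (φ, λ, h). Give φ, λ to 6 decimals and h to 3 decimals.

start: X=-1299066.9231, Y=3749970.8986, Z=4977359.3561 m
→ geod (Bowring, a=6378137.000): φ=51.62094400°, λ=109.10713600°, h=805.4340 m

φ=51.620944°, λ=109.107136°, h=805.434 m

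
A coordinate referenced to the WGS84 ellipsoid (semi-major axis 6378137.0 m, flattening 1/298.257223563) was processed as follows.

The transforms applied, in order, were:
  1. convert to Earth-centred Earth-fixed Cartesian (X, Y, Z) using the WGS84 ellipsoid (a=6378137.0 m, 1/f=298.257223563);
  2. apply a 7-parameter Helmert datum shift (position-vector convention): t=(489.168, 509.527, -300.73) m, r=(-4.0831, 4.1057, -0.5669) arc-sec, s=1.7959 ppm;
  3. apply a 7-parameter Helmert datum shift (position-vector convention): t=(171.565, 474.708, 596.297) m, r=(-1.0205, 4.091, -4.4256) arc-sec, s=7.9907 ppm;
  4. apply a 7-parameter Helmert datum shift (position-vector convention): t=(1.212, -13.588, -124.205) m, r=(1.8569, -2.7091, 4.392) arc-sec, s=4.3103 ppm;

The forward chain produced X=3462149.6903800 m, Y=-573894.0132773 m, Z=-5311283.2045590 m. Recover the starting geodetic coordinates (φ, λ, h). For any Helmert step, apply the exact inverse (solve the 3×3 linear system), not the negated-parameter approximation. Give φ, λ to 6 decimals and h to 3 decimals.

φ=-56.725452°, λ=-9.427413°, h=2522.740 m

start: X=3462149.6904, Y=-573894.0133, Z=-5311283.2046 m
→ Helmert⁻¹: X=3462051.5759, Y=-573999.4831, Z=-5311176.4104
→ Helmert⁻¹: X=3461970.0220, Y=-574369.0414, Z=-5311664.4409
→ Helmert⁻¹: X=3461581.9386, Y=-574762.8827, Z=-5311296.6472
→ geod (Bowring, a=6378137.000): φ=-56.72545200°, λ=-9.42741300°, h=2522.7400 m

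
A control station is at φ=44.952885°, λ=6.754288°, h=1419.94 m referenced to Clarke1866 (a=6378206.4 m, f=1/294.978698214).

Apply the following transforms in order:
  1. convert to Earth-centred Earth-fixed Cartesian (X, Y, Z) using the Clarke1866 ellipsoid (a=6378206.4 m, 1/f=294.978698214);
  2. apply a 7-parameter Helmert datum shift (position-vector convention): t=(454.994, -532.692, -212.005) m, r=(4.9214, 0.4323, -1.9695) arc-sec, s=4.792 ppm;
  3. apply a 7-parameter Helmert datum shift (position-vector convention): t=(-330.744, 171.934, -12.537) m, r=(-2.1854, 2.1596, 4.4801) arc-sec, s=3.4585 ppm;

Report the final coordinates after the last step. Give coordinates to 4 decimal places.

X=4491253.8915 m, Y=531529.5678 m, Z=4484207.7122 m

start: φ=44.952885°, λ=6.754288°, h=1419.940 m
→ ECEF (a=6378206.400, f=1/294.978698214): X=4491042.6965, Y=531890.7514, Z=4484444.6328
→ Helmert 7p (PV): X=4491533.6890, Y=531210.7281, Z=4484257.3954
→ Helmert 7p (PV): X=4491253.8915, Y=531529.5678, Z=4484207.7122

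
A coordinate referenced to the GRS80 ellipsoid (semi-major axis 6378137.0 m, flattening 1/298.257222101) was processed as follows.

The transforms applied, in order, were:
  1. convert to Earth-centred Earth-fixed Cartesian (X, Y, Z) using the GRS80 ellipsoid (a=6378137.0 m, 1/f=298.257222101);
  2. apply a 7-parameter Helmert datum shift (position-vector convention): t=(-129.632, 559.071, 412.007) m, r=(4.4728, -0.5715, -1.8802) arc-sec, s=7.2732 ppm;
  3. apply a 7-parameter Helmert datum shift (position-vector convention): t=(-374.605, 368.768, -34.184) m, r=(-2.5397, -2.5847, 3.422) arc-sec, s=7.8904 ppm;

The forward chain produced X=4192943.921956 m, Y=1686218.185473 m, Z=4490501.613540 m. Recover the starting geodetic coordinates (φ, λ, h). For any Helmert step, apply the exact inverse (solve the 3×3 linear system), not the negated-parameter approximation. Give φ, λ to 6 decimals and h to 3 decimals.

φ=45.004969°, λ=21.894272°, h=3163.153 m

start: X=4192943.9220, Y=1686218.1855, Z=4490501.6135 m
→ Helmert⁻¹: X=4193369.6767, Y=1685711.2559, Z=4490468.5745
→ Helmert⁻¹: X=4193465.8871, Y=1685275.5179, Z=4489975.7470
→ geod (Bowring, a=6378137.000): φ=45.00496900°, λ=21.89427200°, h=3163.1530 m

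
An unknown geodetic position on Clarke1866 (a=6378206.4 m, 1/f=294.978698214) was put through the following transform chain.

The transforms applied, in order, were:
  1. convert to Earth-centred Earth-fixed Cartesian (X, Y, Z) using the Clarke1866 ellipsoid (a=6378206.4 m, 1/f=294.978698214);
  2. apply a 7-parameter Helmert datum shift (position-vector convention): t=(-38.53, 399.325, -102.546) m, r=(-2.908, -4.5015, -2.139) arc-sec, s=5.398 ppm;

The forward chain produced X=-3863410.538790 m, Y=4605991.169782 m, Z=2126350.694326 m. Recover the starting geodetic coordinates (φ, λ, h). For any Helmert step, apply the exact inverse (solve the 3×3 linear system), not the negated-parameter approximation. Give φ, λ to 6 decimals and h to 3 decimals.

start: X=-3863410.5388, Y=4605991.1698, Z=2126350.6943 m
→ Helmert⁻¹: X=-3863352.5037, Y=4605496.9388, Z=2126591.0052
→ geod (Bowring, a=6378206.400): φ=19.60459600°, λ=129.99183500°, h=610.1100 m

φ=19.604596°, λ=129.991835°, h=610.110 m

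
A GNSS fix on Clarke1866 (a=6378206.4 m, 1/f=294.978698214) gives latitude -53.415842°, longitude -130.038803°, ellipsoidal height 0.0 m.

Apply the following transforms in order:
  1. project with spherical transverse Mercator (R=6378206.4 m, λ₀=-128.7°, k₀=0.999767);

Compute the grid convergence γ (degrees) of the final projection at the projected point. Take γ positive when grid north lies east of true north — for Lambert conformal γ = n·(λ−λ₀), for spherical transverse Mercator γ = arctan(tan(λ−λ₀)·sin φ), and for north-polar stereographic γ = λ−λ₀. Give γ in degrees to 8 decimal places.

1.07510461

start: φ=-53.415842°, λ=-130.038803°, h=0.000 m
→ into tm (λ₀=-128.7°): φ=-53.41584200°, λ−λ₀=-1.33880300°
convergence γ = 1.07510461°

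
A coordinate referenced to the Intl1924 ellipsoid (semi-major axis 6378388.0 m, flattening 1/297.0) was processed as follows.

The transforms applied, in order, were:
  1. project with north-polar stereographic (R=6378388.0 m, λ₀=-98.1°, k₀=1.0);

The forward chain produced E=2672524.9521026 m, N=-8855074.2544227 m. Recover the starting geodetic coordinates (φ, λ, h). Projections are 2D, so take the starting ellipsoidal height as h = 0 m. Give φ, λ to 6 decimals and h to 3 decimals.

start: E=2672524.9521, N=-8855074.2544 m
→ stereo⁻¹: φ=18.11037500°, λ=-81.30580900°

φ=18.110375°, λ=-81.305809°, h=0.000 m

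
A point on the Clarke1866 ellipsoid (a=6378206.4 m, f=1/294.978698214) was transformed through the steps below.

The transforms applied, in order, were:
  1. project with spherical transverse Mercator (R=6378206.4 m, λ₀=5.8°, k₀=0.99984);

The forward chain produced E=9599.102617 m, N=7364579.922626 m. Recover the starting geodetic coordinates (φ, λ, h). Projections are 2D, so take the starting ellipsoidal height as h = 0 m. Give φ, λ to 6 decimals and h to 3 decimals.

φ=66.166867°, λ=6.013434°, h=0.000 m

start: E=9599.1026, N=7364579.9226 m
→ tm⁻¹: φ=66.16686700°, λ=6.01343400°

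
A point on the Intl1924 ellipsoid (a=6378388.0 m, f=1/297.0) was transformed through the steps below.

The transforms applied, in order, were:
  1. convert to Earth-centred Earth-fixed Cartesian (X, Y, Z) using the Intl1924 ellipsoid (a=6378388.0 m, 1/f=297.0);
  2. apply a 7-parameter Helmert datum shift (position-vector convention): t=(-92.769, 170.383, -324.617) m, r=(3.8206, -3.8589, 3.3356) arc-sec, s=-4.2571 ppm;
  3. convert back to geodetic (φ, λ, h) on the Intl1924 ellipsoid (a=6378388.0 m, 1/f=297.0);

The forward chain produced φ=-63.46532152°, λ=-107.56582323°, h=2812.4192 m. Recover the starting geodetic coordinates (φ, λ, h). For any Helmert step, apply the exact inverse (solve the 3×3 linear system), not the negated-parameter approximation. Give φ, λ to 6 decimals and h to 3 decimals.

φ=-63.461612°, λ=-107.565342°, h=2608.751 m

start: φ=-63.465322°, λ=-107.565823°, h=2812.419 m
→ ECEF (a=6378388.000, f=1/297.0): X=-862678.1373, Y=-2725144.9988, Z=-5685980.0805
→ Helmert⁻¹: X=-862739.4835, Y=-2725418.3455, Z=-5685613.0451
→ geod (Bowring, a=6378388.000): φ=-63.46161200°, λ=-107.56534200°, h=2608.7510 m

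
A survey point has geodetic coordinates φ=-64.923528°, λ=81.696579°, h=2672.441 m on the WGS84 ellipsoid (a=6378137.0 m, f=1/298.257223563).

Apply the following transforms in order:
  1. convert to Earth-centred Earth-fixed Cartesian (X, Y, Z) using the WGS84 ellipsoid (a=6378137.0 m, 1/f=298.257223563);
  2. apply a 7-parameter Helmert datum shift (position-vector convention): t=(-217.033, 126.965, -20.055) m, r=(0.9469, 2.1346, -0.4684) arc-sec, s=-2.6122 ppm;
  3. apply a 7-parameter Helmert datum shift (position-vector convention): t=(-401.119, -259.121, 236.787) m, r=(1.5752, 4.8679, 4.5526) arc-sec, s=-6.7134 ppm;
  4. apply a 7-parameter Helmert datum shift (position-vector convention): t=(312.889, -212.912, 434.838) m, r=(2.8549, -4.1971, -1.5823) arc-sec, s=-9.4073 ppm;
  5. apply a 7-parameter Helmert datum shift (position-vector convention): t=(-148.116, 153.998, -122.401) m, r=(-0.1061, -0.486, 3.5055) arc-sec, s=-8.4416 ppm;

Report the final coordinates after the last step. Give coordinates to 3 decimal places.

X=391020.816 m, Y=2683283.266 m, Z=-5755772.234 m

start: φ=-64.923528°, λ=81.696579°, h=2672.441 m
→ ECEF (a=6378137.000, f=1/298.257223563): X=391627.7143, Y=2683388.7564, Z=-5756521.9791
→ Helmert 7p (PV): X=391356.1788, Y=2683534.2490, Z=-5756518.7312
→ Helmert 7p (PV): X=390757.3485, Y=2683309.7111, Z=-5756232.0410
→ Helmert 7p (PV): X=391204.2730, Y=2683148.2298, Z=-5755697.9621
→ Helmert 7p (PV): X=391020.8159, Y=2683283.2656, Z=-5755772.2342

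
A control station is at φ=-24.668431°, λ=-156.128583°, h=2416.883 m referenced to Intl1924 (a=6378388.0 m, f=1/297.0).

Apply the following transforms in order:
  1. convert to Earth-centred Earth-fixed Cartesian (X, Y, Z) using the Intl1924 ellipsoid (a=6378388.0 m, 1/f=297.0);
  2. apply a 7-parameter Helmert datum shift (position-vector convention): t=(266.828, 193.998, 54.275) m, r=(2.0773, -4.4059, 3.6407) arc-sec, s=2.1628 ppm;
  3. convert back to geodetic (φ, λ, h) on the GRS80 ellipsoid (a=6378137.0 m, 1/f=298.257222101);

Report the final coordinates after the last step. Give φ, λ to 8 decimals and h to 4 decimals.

start: φ=-24.668431°, λ=-156.128583°, h=2416.883 m
→ ECEF (a=6378388.000, f=1/297.0): X=-5305562.3368, Y=-2347935.7823, Z=-2646786.8442
→ Helmert 7p (PV): X=-5305209.0045, Y=-2347813.8531, Z=-2646875.2691
→ geod (Bowring, a=6378137.000): φ=-24.66993491°, λ=-156.12827201°, h=2350.4596 m

φ=-24.66993491°, λ=-156.12827201°, h=2350.4596 m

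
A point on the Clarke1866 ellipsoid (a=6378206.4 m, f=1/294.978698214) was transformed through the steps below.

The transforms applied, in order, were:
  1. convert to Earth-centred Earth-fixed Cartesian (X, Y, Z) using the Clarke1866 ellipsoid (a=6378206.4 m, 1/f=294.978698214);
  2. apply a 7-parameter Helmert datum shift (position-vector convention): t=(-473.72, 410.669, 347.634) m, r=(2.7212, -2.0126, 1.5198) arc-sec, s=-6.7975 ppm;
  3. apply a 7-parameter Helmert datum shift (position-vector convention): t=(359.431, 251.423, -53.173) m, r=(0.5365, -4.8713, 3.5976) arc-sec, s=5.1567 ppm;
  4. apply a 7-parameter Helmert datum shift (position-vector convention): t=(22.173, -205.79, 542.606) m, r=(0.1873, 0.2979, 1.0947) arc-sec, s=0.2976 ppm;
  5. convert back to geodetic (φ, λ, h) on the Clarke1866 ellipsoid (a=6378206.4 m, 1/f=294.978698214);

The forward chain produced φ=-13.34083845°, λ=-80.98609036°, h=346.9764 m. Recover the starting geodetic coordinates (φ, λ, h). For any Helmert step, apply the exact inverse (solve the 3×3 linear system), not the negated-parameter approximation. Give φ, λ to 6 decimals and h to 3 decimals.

φ=-13.346567°, λ=-80.988097°, h=1001.159 m

start: φ=-13.340838°, λ=-80.986090°, h=346.976 m
→ ECEF (a=6378206.400, f=1/294.978698214): X=972562.3175, Y=-6130883.3843, Z=-1462110.4667
→ Helmert⁻¹: X=972509.4304, Y=-6130682.2593, Z=-1462645.6659
→ Helmert⁻¹: X=972003.5113, Y=-6130922.8247, Z=-1462591.9596
→ Helmert⁻¹: X=972424.3905, Y=-6131401.6361, Z=-1462878.1362
→ geod (Bowring, a=6378206.400): φ=-13.34656700°, λ=-80.98809700°, h=1001.1590 m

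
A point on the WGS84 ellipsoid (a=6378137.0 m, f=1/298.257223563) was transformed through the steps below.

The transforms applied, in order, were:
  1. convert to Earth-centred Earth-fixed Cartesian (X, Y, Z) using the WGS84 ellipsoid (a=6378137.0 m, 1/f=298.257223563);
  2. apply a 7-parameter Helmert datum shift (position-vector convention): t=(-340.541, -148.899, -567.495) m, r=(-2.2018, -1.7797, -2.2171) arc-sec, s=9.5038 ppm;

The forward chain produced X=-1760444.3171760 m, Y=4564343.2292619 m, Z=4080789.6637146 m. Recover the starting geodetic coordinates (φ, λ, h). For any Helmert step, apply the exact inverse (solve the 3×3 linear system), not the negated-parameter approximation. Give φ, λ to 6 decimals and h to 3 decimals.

φ=40.027575°, λ=111.087443°, h=1635.243 m

start: X=-1760444.3172, Y=4564343.2293, Z=4080789.6637 m
→ Helmert⁻¹: X=-1760100.8953, Y=4564386.2624, Z=4081382.2804
→ geod (Bowring, a=6378137.000): φ=40.02757500°, λ=111.08744300°, h=1635.2430 m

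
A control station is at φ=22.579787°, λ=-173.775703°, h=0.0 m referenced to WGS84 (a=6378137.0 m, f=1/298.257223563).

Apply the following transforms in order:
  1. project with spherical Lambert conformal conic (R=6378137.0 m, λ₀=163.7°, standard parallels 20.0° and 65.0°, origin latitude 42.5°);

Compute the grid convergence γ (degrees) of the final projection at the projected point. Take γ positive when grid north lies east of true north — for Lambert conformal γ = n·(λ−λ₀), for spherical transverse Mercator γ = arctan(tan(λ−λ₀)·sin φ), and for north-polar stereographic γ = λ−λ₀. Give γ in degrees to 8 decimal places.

start: φ=22.579787°, λ=-173.775703°, h=0.000 m
→ into lcc (λ₀=163.7°): φ=22.57978700°, λ−λ₀=22.52429700°
convergence γ = 15.65009477°

15.65009477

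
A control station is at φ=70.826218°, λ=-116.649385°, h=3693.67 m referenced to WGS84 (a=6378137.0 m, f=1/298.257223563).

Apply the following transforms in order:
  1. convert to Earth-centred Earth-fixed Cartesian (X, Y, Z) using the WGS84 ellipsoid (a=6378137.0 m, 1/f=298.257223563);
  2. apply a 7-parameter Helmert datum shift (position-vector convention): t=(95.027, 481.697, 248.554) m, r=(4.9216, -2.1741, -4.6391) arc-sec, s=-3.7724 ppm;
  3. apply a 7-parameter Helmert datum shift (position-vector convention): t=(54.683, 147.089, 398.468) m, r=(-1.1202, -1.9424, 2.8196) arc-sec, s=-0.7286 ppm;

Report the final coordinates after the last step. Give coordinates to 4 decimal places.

X=-942924.8253 m, Y=-1878430.5745 m, Z=6005996.7027 m

start: φ=70.826218°, λ=-116.649385°, h=3693.670 m
→ ECEF (a=6378137.000, f=1/298.257223563): X=-942942.3461, Y=-1878965.4583, Z=6005430.1606
→ Helmert 7p (PV): X=-942949.3206, Y=-1878598.7580, Z=6005601.2877
→ Helmert 7p (PV): X=-942924.8253, Y=-1878430.5745, Z=6005996.7027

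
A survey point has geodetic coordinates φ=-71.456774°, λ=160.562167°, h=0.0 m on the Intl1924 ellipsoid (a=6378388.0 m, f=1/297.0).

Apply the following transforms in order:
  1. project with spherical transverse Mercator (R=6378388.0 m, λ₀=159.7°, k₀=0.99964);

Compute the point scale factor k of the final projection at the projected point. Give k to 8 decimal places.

0.99965145

start: φ=-71.456774°, λ=160.562167°, h=0.000 m
→ into tm (λ₀=159.7°): φ=-71.45677400°, λ−λ₀=0.86216700°
scale k = 0.99965145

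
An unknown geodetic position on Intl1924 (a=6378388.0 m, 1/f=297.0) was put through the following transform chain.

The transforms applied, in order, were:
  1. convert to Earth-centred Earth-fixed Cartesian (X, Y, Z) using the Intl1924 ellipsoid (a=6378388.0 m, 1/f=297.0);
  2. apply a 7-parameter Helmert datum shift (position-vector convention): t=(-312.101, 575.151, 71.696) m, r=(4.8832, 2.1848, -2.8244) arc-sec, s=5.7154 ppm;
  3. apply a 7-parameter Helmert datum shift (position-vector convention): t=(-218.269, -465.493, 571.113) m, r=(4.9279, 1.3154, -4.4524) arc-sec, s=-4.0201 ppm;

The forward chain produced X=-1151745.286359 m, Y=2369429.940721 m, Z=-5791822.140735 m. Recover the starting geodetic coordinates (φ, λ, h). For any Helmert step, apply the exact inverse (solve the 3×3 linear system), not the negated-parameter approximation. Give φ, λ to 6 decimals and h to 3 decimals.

φ=-65.693877°, λ=115.917095°, h=2716.128 m

start: X=-1151745.2864, Y=2369429.9407, Z=-5791822.1407 m
→ Helmert⁻¹: X=-1151545.8595, Y=2369741.7150, Z=-5792480.4993
→ Helmert⁻¹: X=-1151198.2614, Y=2369000.1237, Z=-5792587.3672
→ geod (Bowring, a=6378388.000): φ=-65.69387700°, λ=115.91709500°, h=2716.1280 m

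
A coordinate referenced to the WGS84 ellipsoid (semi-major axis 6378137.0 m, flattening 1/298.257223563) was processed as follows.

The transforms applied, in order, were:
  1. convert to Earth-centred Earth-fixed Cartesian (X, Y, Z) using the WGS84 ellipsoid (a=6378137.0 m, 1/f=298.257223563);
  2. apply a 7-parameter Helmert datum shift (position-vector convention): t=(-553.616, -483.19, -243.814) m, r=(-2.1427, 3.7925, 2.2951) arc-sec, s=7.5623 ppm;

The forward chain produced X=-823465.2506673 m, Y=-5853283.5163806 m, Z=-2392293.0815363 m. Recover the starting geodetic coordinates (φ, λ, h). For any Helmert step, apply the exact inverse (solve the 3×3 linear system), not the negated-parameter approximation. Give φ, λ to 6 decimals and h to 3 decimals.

φ=-22.169083°, λ=-98.003649°, h=914.580 m

start: X=-823465.2507, Y=-5853283.5164, Z=-2392293.0815 m
→ Helmert⁻¹: X=-822926.5520, Y=-5852722.0600, Z=-2392107.1077
→ geod (Bowring, a=6378137.000): φ=-22.16908300°, λ=-98.00364900°, h=914.5800 m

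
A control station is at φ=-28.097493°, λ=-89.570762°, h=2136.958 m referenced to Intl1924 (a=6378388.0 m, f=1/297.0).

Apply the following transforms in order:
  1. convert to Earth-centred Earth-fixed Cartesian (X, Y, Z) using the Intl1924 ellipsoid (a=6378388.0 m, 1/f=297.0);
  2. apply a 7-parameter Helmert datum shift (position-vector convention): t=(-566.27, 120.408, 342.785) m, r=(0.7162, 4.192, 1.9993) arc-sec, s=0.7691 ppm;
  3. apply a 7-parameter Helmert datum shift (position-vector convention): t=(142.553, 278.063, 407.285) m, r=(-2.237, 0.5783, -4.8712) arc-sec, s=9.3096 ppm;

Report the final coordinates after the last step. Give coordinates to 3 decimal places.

X=41627.310 m, Y=-5632286.737 m, Z=-2986328.272 m

start: φ=-28.097493°, λ=-89.570762°, h=2136.958 m
→ ECEF (a=6378388.000, f=1/297.0): X=42198.1116, Y=-5632605.8453, Z=-2987088.7929
→ Helmert 7p (PV): X=41625.7625, Y=-5632478.9885, Z=-2986768.7206
→ Helmert 7p (PV): X=41627.3098, Y=-5632286.7373, Z=-2986328.2716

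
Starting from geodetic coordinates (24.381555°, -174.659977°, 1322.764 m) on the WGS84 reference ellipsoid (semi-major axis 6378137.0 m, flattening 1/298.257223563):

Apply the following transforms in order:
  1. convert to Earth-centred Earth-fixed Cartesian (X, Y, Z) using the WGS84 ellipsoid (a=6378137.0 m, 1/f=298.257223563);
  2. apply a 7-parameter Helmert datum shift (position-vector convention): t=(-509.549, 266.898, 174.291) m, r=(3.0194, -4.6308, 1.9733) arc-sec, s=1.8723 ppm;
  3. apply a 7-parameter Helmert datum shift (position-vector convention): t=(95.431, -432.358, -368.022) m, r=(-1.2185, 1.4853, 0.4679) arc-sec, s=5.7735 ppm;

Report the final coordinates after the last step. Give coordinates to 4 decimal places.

start: φ=24.381555°, λ=-174.659977°, h=1322.764 m
→ ECEF (a=6378137.000, f=1/298.257223563): X=-5788601.9283, Y=-541070.9578, Z=2617379.6703
→ Helmert 7p (PV): X=-5789175.9012, Y=-540898.7660, Z=2617420.9827
→ Helmert 7p (PV): X=-5789093.8190, Y=-541331.9170, Z=2617112.9555

X=-5789093.8190 m, Y=-541331.9170 m, Z=2617112.9555 m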